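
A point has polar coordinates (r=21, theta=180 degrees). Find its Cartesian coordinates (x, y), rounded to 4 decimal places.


x = 21 * cos(180) = -21
y = 21 * sin(180) = 0

(-21, 0)


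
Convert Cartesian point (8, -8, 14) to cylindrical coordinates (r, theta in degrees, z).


r = sqrt(8^2 + (-8)^2) = 11.3137
theta = atan2(-8, 8) = 315 deg
z = 14

r = 11.3137, theta = 315 deg, z = 14


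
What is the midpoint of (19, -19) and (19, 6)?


Midpoint = ((19+19)/2, (-19+6)/2) = (19, -6.5)

(19, -6.5)


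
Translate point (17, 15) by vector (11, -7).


Translation: (x+dx, y+dy) = (17+11, 15+-7) = (28, 8)

(28, 8)


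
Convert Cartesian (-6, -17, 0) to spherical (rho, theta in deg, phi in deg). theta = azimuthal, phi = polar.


rho = sqrt((-6)^2 + (-17)^2 + 0^2) = 18.0278
theta = atan2(-17, -6) = 250.56 deg
phi = acos(0/18.0278) = 90 deg

rho = 18.0278, theta = 250.56 deg, phi = 90 deg


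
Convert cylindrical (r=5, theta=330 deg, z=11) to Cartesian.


x = 5 * cos(330) = 4.3301
y = 5 * sin(330) = -2.5
z = 11

(4.3301, -2.5, 11)


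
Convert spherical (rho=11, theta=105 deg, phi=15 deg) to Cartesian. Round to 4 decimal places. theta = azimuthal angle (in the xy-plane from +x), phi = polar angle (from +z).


x = 11 * sin(15) * cos(105) = -0.7369
y = 11 * sin(15) * sin(105) = 2.75
z = 11 * cos(15) = 10.6252

(-0.7369, 2.75, 10.6252)


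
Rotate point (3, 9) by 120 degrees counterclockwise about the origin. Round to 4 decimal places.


x' = 3*cos(120) - 9*sin(120) = -9.2942
y' = 3*sin(120) + 9*cos(120) = -1.9019

(-9.2942, -1.9019)


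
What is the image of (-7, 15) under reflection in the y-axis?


Reflection across y-axis: (x, y) -> (-x, y)
(-7, 15) -> (7, 15)

(7, 15)


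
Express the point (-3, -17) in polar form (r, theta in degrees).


r = sqrt((-3)^2 + (-17)^2) = 17.2627
theta = atan2(-17, -3) = 259.992 degrees

r = 17.2627, theta = 259.992 degrees


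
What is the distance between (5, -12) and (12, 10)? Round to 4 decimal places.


d = sqrt((12-5)^2 + (10--12)^2) = 23.0868

23.0868


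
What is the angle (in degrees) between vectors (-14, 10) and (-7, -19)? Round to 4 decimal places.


dot = -14*-7 + 10*-19 = -92
|u| = 17.2047, |v| = 20.2485
cos(angle) = -0.2641
angle = 105.3128 degrees

105.3128 degrees


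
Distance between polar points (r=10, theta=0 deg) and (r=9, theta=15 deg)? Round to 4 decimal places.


d = sqrt(r1^2 + r2^2 - 2*r1*r2*cos(t2-t1))
d = sqrt(10^2 + 9^2 - 2*10*9*cos(15-0)) = 2.6708

2.6708


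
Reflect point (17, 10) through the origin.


Reflection through origin: (x, y) -> (-x, -y)
(17, 10) -> (-17, -10)

(-17, -10)


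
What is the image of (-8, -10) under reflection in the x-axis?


Reflection across x-axis: (x, y) -> (x, -y)
(-8, -10) -> (-8, 10)

(-8, 10)


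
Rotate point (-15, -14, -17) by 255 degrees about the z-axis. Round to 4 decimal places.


x' = -15*cos(255) - -14*sin(255) = -9.6407
y' = -15*sin(255) + -14*cos(255) = 18.1124
z' = -17

(-9.6407, 18.1124, -17)


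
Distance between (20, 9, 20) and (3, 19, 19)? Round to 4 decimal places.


d = sqrt((3-20)^2 + (19-9)^2 + (19-20)^2) = 19.7484

19.7484


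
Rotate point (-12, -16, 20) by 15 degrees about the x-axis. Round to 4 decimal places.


x' = -12
y' = -16*cos(15) - 20*sin(15) = -20.6312
z' = -16*sin(15) + 20*cos(15) = 15.1774

(-12, -20.6312, 15.1774)


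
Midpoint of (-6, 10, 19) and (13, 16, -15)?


Midpoint = ((-6+13)/2, (10+16)/2, (19+-15)/2) = (3.5, 13, 2)

(3.5, 13, 2)


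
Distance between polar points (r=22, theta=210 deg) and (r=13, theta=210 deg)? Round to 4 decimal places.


d = sqrt(r1^2 + r2^2 - 2*r1*r2*cos(t2-t1))
d = sqrt(22^2 + 13^2 - 2*22*13*cos(210-210)) = 9

9


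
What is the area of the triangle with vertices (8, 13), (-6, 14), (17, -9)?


Area = |x1(y2-y3) + x2(y3-y1) + x3(y1-y2)| / 2
= |8*(14--9) + -6*(-9-13) + 17*(13-14)| / 2
= 149.5

149.5


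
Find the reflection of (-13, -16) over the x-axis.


Reflection across x-axis: (x, y) -> (x, -y)
(-13, -16) -> (-13, 16)

(-13, 16)


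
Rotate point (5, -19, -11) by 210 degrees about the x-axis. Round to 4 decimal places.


x' = 5
y' = -19*cos(210) - -11*sin(210) = 10.9545
z' = -19*sin(210) + -11*cos(210) = 19.0263

(5, 10.9545, 19.0263)


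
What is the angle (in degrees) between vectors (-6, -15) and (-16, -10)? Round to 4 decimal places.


dot = -6*-16 + -15*-10 = 246
|u| = 16.1555, |v| = 18.868
cos(angle) = 0.807
angle = 36.1932 degrees

36.1932 degrees


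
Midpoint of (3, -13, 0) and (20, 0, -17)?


Midpoint = ((3+20)/2, (-13+0)/2, (0+-17)/2) = (11.5, -6.5, -8.5)

(11.5, -6.5, -8.5)


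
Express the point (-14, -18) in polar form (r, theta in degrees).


r = sqrt((-14)^2 + (-18)^2) = 22.8035
theta = atan2(-18, -14) = 232.125 degrees

r = 22.8035, theta = 232.125 degrees


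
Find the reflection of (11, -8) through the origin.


Reflection through origin: (x, y) -> (-x, -y)
(11, -8) -> (-11, 8)

(-11, 8)


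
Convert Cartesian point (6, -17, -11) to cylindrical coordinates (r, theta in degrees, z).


r = sqrt(6^2 + (-17)^2) = 18.0278
theta = atan2(-17, 6) = 289.44 deg
z = -11

r = 18.0278, theta = 289.44 deg, z = -11


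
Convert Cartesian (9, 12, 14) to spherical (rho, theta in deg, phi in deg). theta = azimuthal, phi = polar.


rho = sqrt(9^2 + 12^2 + 14^2) = 20.5183
theta = atan2(12, 9) = 53.1301 deg
phi = acos(14/20.5183) = 46.9749 deg

rho = 20.5183, theta = 53.1301 deg, phi = 46.9749 deg


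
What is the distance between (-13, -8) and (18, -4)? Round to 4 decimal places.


d = sqrt((18--13)^2 + (-4--8)^2) = 31.257

31.257


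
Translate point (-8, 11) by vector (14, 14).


Translation: (x+dx, y+dy) = (-8+14, 11+14) = (6, 25)

(6, 25)


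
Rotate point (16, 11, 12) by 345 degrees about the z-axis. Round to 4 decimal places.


x' = 16*cos(345) - 11*sin(345) = 18.3018
y' = 16*sin(345) + 11*cos(345) = 6.4841
z' = 12

(18.3018, 6.4841, 12)


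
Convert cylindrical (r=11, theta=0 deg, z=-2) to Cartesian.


x = 11 * cos(0) = 11
y = 11 * sin(0) = 0
z = -2

(11, 0, -2)


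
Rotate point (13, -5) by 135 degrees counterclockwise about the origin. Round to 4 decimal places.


x' = 13*cos(135) - -5*sin(135) = -5.6569
y' = 13*sin(135) + -5*cos(135) = 12.7279

(-5.6569, 12.7279)


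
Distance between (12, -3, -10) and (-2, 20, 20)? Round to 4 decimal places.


d = sqrt((-2-12)^2 + (20--3)^2 + (20--10)^2) = 40.3113

40.3113


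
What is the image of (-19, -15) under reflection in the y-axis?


Reflection across y-axis: (x, y) -> (-x, y)
(-19, -15) -> (19, -15)

(19, -15)


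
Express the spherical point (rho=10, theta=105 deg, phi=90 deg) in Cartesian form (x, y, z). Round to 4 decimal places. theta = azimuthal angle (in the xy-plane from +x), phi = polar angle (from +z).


x = 10 * sin(90) * cos(105) = -2.5882
y = 10 * sin(90) * sin(105) = 9.6593
z = 10 * cos(90) = 0

(-2.5882, 9.6593, 0)


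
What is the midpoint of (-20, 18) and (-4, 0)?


Midpoint = ((-20+-4)/2, (18+0)/2) = (-12, 9)

(-12, 9)


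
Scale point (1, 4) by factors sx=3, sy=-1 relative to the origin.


Scaling: (x*sx, y*sy) = (1*3, 4*-1) = (3, -4)

(3, -4)


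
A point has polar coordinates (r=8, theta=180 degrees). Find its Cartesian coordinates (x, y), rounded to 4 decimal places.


x = 8 * cos(180) = -8
y = 8 * sin(180) = 0

(-8, 0)


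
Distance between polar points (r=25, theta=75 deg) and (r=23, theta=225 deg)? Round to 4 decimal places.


d = sqrt(r1^2 + r2^2 - 2*r1*r2*cos(t2-t1))
d = sqrt(25^2 + 23^2 - 2*25*23*cos(225-75)) = 46.3673

46.3673


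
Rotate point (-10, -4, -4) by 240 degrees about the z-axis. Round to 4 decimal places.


x' = -10*cos(240) - -4*sin(240) = 1.5359
y' = -10*sin(240) + -4*cos(240) = 10.6603
z' = -4

(1.5359, 10.6603, -4)


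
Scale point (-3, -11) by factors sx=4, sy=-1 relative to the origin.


Scaling: (x*sx, y*sy) = (-3*4, -11*-1) = (-12, 11)

(-12, 11)


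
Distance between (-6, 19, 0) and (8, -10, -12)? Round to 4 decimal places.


d = sqrt((8--6)^2 + (-10-19)^2 + (-12-0)^2) = 34.3657

34.3657


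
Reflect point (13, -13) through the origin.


Reflection through origin: (x, y) -> (-x, -y)
(13, -13) -> (-13, 13)

(-13, 13)


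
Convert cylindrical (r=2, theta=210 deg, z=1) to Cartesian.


x = 2 * cos(210) = -1.7321
y = 2 * sin(210) = -1
z = 1

(-1.7321, -1, 1)


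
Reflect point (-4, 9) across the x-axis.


Reflection across x-axis: (x, y) -> (x, -y)
(-4, 9) -> (-4, -9)

(-4, -9)


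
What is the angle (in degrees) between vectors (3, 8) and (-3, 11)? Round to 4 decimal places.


dot = 3*-3 + 8*11 = 79
|u| = 8.544, |v| = 11.4018
cos(angle) = 0.8109
angle = 35.8112 degrees

35.8112 degrees


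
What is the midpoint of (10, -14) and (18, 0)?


Midpoint = ((10+18)/2, (-14+0)/2) = (14, -7)

(14, -7)


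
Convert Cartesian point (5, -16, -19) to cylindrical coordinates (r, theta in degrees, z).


r = sqrt(5^2 + (-16)^2) = 16.7631
theta = atan2(-16, 5) = 287.354 deg
z = -19

r = 16.7631, theta = 287.354 deg, z = -19


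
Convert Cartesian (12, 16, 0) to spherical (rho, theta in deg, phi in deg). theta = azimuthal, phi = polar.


rho = sqrt(12^2 + 16^2 + 0^2) = 20
theta = atan2(16, 12) = 53.1301 deg
phi = acos(0/20) = 90 deg

rho = 20, theta = 53.1301 deg, phi = 90 deg


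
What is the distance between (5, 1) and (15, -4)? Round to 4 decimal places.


d = sqrt((15-5)^2 + (-4-1)^2) = 11.1803

11.1803


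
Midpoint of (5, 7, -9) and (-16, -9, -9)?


Midpoint = ((5+-16)/2, (7+-9)/2, (-9+-9)/2) = (-5.5, -1, -9)

(-5.5, -1, -9)


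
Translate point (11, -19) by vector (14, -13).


Translation: (x+dx, y+dy) = (11+14, -19+-13) = (25, -32)

(25, -32)


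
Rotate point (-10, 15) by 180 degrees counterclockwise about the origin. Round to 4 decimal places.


x' = -10*cos(180) - 15*sin(180) = 10
y' = -10*sin(180) + 15*cos(180) = -15

(10, -15)


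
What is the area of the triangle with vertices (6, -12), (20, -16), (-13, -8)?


Area = |x1(y2-y3) + x2(y3-y1) + x3(y1-y2)| / 2
= |6*(-16--8) + 20*(-8--12) + -13*(-12--16)| / 2
= 10

10


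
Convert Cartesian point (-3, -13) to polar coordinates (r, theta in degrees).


r = sqrt((-3)^2 + (-13)^2) = 13.3417
theta = atan2(-13, -3) = 257.0054 degrees

r = 13.3417, theta = 257.0054 degrees


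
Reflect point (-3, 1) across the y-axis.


Reflection across y-axis: (x, y) -> (-x, y)
(-3, 1) -> (3, 1)

(3, 1)


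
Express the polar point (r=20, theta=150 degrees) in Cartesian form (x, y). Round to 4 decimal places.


x = 20 * cos(150) = -17.3205
y = 20 * sin(150) = 10

(-17.3205, 10)


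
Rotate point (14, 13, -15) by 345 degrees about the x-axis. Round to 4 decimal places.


x' = 14
y' = 13*cos(345) - -15*sin(345) = 8.6748
z' = 13*sin(345) + -15*cos(345) = -17.8535

(14, 8.6748, -17.8535)


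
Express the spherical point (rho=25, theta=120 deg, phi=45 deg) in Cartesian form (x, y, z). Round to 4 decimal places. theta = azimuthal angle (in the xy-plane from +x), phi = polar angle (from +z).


x = 25 * sin(45) * cos(120) = -8.8388
y = 25 * sin(45) * sin(120) = 15.3093
z = 25 * cos(45) = 17.6777

(-8.8388, 15.3093, 17.6777)


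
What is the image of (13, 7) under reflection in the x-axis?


Reflection across x-axis: (x, y) -> (x, -y)
(13, 7) -> (13, -7)

(13, -7)


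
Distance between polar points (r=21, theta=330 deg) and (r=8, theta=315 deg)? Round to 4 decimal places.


d = sqrt(r1^2 + r2^2 - 2*r1*r2*cos(t2-t1))
d = sqrt(21^2 + 8^2 - 2*21*8*cos(315-330)) = 13.4331

13.4331


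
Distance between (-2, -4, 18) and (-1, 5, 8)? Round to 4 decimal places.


d = sqrt((-1--2)^2 + (5--4)^2 + (8-18)^2) = 13.4907

13.4907


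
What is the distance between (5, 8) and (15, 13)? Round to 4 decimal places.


d = sqrt((15-5)^2 + (13-8)^2) = 11.1803

11.1803


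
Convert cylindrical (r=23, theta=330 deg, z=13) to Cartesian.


x = 23 * cos(330) = 19.9186
y = 23 * sin(330) = -11.5
z = 13

(19.9186, -11.5, 13)


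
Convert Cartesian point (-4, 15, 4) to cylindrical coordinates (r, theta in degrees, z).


r = sqrt((-4)^2 + 15^2) = 15.5242
theta = atan2(15, -4) = 104.9314 deg
z = 4

r = 15.5242, theta = 104.9314 deg, z = 4


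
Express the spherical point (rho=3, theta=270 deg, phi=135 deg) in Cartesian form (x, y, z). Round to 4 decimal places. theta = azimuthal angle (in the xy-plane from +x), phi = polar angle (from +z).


x = 3 * sin(135) * cos(270) = 0
y = 3 * sin(135) * sin(270) = -2.1213
z = 3 * cos(135) = -2.1213

(0, -2.1213, -2.1213)


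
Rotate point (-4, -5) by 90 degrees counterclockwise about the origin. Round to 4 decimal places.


x' = -4*cos(90) - -5*sin(90) = 5
y' = -4*sin(90) + -5*cos(90) = -4

(5, -4)


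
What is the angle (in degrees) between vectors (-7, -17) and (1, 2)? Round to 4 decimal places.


dot = -7*1 + -17*2 = -41
|u| = 18.3848, |v| = 2.2361
cos(angle) = -0.9973
angle = 175.8151 degrees

175.8151 degrees


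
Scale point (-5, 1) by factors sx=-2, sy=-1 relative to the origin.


Scaling: (x*sx, y*sy) = (-5*-2, 1*-1) = (10, -1)

(10, -1)


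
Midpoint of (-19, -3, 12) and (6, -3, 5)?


Midpoint = ((-19+6)/2, (-3+-3)/2, (12+5)/2) = (-6.5, -3, 8.5)

(-6.5, -3, 8.5)


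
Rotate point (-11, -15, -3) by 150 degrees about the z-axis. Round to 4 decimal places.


x' = -11*cos(150) - -15*sin(150) = 17.0263
y' = -11*sin(150) + -15*cos(150) = 7.4904
z' = -3

(17.0263, 7.4904, -3)


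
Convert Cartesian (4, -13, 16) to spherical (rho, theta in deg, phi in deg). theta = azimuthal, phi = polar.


rho = sqrt(4^2 + (-13)^2 + 16^2) = 21
theta = atan2(-13, 4) = 287.1027 deg
phi = acos(16/21) = 40.3676 deg

rho = 21, theta = 287.1027 deg, phi = 40.3676 deg


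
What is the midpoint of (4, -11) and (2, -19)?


Midpoint = ((4+2)/2, (-11+-19)/2) = (3, -15)

(3, -15)


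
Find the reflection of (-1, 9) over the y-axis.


Reflection across y-axis: (x, y) -> (-x, y)
(-1, 9) -> (1, 9)

(1, 9)


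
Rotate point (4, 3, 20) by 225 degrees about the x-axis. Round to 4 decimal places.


x' = 4
y' = 3*cos(225) - 20*sin(225) = 12.0208
z' = 3*sin(225) + 20*cos(225) = -16.2635

(4, 12.0208, -16.2635)


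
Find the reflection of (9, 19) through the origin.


Reflection through origin: (x, y) -> (-x, -y)
(9, 19) -> (-9, -19)

(-9, -19)


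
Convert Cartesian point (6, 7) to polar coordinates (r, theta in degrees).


r = sqrt(6^2 + 7^2) = 9.2195
theta = atan2(7, 6) = 49.3987 degrees

r = 9.2195, theta = 49.3987 degrees


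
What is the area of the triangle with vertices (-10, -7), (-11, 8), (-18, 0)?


Area = |x1(y2-y3) + x2(y3-y1) + x3(y1-y2)| / 2
= |-10*(8-0) + -11*(0--7) + -18*(-7-8)| / 2
= 56.5

56.5


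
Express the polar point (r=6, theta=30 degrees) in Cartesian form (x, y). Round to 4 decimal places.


x = 6 * cos(30) = 5.1962
y = 6 * sin(30) = 3

(5.1962, 3)


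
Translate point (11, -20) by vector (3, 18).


Translation: (x+dx, y+dy) = (11+3, -20+18) = (14, -2)

(14, -2)


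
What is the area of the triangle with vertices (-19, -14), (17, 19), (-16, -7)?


Area = |x1(y2-y3) + x2(y3-y1) + x3(y1-y2)| / 2
= |-19*(19--7) + 17*(-7--14) + -16*(-14-19)| / 2
= 76.5

76.5


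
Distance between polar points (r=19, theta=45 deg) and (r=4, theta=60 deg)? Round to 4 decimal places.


d = sqrt(r1^2 + r2^2 - 2*r1*r2*cos(t2-t1))
d = sqrt(19^2 + 4^2 - 2*19*4*cos(60-45)) = 15.1717

15.1717


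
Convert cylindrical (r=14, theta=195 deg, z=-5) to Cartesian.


x = 14 * cos(195) = -13.523
y = 14 * sin(195) = -3.6235
z = -5

(-13.523, -3.6235, -5)


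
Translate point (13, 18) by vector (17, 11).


Translation: (x+dx, y+dy) = (13+17, 18+11) = (30, 29)

(30, 29)


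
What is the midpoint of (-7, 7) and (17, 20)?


Midpoint = ((-7+17)/2, (7+20)/2) = (5, 13.5)

(5, 13.5)


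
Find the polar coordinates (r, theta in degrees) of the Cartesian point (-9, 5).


r = sqrt((-9)^2 + 5^2) = 10.2956
theta = atan2(5, -9) = 150.9454 degrees

r = 10.2956, theta = 150.9454 degrees


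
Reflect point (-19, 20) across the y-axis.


Reflection across y-axis: (x, y) -> (-x, y)
(-19, 20) -> (19, 20)

(19, 20)


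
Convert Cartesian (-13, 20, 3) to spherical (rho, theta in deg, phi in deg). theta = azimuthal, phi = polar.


rho = sqrt((-13)^2 + 20^2 + 3^2) = 24.0416
theta = atan2(20, -13) = 123.0239 deg
phi = acos(3/24.0416) = 82.8317 deg

rho = 24.0416, theta = 123.0239 deg, phi = 82.8317 deg


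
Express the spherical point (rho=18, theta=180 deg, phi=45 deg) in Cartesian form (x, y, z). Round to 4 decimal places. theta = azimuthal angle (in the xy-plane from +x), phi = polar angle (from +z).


x = 18 * sin(45) * cos(180) = -12.7279
y = 18 * sin(45) * sin(180) = 0
z = 18 * cos(45) = 12.7279

(-12.7279, 0, 12.7279)


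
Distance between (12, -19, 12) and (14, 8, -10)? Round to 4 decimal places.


d = sqrt((14-12)^2 + (8--19)^2 + (-10-12)^2) = 34.8855

34.8855


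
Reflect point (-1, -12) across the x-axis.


Reflection across x-axis: (x, y) -> (x, -y)
(-1, -12) -> (-1, 12)

(-1, 12)


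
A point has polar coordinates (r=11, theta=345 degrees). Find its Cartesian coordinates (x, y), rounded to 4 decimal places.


x = 11 * cos(345) = 10.6252
y = 11 * sin(345) = -2.847

(10.6252, -2.847)


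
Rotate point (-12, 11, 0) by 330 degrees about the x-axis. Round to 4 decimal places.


x' = -12
y' = 11*cos(330) - 0*sin(330) = 9.5263
z' = 11*sin(330) + 0*cos(330) = -5.5

(-12, 9.5263, -5.5)


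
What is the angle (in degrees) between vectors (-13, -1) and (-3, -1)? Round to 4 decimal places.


dot = -13*-3 + -1*-1 = 40
|u| = 13.0384, |v| = 3.1623
cos(angle) = 0.9701
angle = 14.0362 degrees

14.0362 degrees


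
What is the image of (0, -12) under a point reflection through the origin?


Reflection through origin: (x, y) -> (-x, -y)
(0, -12) -> (0, 12)

(0, 12)


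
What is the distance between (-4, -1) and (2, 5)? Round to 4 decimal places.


d = sqrt((2--4)^2 + (5--1)^2) = 8.4853

8.4853


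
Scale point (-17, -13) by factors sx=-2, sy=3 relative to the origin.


Scaling: (x*sx, y*sy) = (-17*-2, -13*3) = (34, -39)

(34, -39)


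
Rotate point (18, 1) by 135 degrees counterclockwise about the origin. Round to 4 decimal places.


x' = 18*cos(135) - 1*sin(135) = -13.435
y' = 18*sin(135) + 1*cos(135) = 12.0208

(-13.435, 12.0208)


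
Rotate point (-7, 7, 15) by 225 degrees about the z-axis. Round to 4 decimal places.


x' = -7*cos(225) - 7*sin(225) = 9.8995
y' = -7*sin(225) + 7*cos(225) = 0
z' = 15

(9.8995, 0, 15)


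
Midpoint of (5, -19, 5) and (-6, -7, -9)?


Midpoint = ((5+-6)/2, (-19+-7)/2, (5+-9)/2) = (-0.5, -13, -2)

(-0.5, -13, -2)


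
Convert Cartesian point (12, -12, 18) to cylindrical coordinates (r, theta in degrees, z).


r = sqrt(12^2 + (-12)^2) = 16.9706
theta = atan2(-12, 12) = 315 deg
z = 18

r = 16.9706, theta = 315 deg, z = 18


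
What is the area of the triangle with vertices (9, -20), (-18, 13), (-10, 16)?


Area = |x1(y2-y3) + x2(y3-y1) + x3(y1-y2)| / 2
= |9*(13-16) + -18*(16--20) + -10*(-20-13)| / 2
= 172.5

172.5


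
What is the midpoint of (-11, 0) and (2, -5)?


Midpoint = ((-11+2)/2, (0+-5)/2) = (-4.5, -2.5)

(-4.5, -2.5)


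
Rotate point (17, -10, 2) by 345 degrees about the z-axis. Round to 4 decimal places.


x' = 17*cos(345) - -10*sin(345) = 13.8325
y' = 17*sin(345) + -10*cos(345) = -14.0592
z' = 2

(13.8325, -14.0592, 2)


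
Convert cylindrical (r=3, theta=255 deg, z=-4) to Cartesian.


x = 3 * cos(255) = -0.7765
y = 3 * sin(255) = -2.8978
z = -4

(-0.7765, -2.8978, -4)


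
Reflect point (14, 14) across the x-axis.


Reflection across x-axis: (x, y) -> (x, -y)
(14, 14) -> (14, -14)

(14, -14)


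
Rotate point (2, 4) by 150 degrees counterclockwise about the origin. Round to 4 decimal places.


x' = 2*cos(150) - 4*sin(150) = -3.7321
y' = 2*sin(150) + 4*cos(150) = -2.4641

(-3.7321, -2.4641)


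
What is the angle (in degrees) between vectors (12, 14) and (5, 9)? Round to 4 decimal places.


dot = 12*5 + 14*9 = 186
|u| = 18.4391, |v| = 10.2956
cos(angle) = 0.9798
angle = 11.5467 degrees

11.5467 degrees


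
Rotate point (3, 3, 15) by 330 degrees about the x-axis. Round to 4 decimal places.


x' = 3
y' = 3*cos(330) - 15*sin(330) = 10.0981
z' = 3*sin(330) + 15*cos(330) = 11.4904

(3, 10.0981, 11.4904)


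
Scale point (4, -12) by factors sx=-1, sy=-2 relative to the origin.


Scaling: (x*sx, y*sy) = (4*-1, -12*-2) = (-4, 24)

(-4, 24)


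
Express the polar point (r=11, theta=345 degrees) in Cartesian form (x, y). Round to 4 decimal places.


x = 11 * cos(345) = 10.6252
y = 11 * sin(345) = -2.847

(10.6252, -2.847)


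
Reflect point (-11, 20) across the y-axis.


Reflection across y-axis: (x, y) -> (-x, y)
(-11, 20) -> (11, 20)

(11, 20)


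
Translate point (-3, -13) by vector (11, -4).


Translation: (x+dx, y+dy) = (-3+11, -13+-4) = (8, -17)

(8, -17)


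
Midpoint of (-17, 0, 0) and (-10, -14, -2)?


Midpoint = ((-17+-10)/2, (0+-14)/2, (0+-2)/2) = (-13.5, -7, -1)

(-13.5, -7, -1)


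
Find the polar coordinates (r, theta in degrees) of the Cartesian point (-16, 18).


r = sqrt((-16)^2 + 18^2) = 24.0832
theta = atan2(18, -16) = 131.6335 degrees

r = 24.0832, theta = 131.6335 degrees


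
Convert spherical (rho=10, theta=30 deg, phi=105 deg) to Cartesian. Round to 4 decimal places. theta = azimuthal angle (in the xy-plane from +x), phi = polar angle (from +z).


x = 10 * sin(105) * cos(30) = 8.3652
y = 10 * sin(105) * sin(30) = 4.8296
z = 10 * cos(105) = -2.5882

(8.3652, 4.8296, -2.5882)


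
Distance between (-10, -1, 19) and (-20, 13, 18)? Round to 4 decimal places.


d = sqrt((-20--10)^2 + (13--1)^2 + (18-19)^2) = 17.2337

17.2337


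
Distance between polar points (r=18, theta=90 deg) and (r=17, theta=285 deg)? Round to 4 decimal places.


d = sqrt(r1^2 + r2^2 - 2*r1*r2*cos(t2-t1))
d = sqrt(18^2 + 17^2 - 2*18*17*cos(285-90)) = 34.7008

34.7008


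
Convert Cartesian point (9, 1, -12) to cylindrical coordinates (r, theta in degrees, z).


r = sqrt(9^2 + 1^2) = 9.0554
theta = atan2(1, 9) = 6.3402 deg
z = -12

r = 9.0554, theta = 6.3402 deg, z = -12


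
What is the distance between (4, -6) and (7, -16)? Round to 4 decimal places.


d = sqrt((7-4)^2 + (-16--6)^2) = 10.4403

10.4403


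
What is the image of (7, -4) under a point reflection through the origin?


Reflection through origin: (x, y) -> (-x, -y)
(7, -4) -> (-7, 4)

(-7, 4)


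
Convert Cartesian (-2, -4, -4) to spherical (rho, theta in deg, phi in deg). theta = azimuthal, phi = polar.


rho = sqrt((-2)^2 + (-4)^2 + (-4)^2) = 6
theta = atan2(-4, -2) = 243.4349 deg
phi = acos(-4/6) = 131.8103 deg

rho = 6, theta = 243.4349 deg, phi = 131.8103 deg


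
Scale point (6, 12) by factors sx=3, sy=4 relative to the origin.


Scaling: (x*sx, y*sy) = (6*3, 12*4) = (18, 48)

(18, 48)


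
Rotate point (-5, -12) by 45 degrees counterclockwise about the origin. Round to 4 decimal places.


x' = -5*cos(45) - -12*sin(45) = 4.9497
y' = -5*sin(45) + -12*cos(45) = -12.0208

(4.9497, -12.0208)


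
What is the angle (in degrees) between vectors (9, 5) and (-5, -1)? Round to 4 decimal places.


dot = 9*-5 + 5*-1 = -50
|u| = 10.2956, |v| = 5.099
cos(angle) = -0.9524
angle = 162.2553 degrees

162.2553 degrees


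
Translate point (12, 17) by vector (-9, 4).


Translation: (x+dx, y+dy) = (12+-9, 17+4) = (3, 21)

(3, 21)


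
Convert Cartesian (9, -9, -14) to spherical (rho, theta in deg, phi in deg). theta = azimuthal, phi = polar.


rho = sqrt(9^2 + (-9)^2 + (-14)^2) = 18.9209
theta = atan2(-9, 9) = 315 deg
phi = acos(-14/18.9209) = 137.7249 deg

rho = 18.9209, theta = 315 deg, phi = 137.7249 deg


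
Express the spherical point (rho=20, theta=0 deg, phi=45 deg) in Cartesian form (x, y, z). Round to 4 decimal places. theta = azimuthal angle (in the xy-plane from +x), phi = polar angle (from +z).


x = 20 * sin(45) * cos(0) = 14.1421
y = 20 * sin(45) * sin(0) = 0
z = 20 * cos(45) = 14.1421

(14.1421, 0, 14.1421)


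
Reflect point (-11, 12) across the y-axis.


Reflection across y-axis: (x, y) -> (-x, y)
(-11, 12) -> (11, 12)

(11, 12)


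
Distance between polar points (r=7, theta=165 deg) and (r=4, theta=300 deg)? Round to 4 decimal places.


d = sqrt(r1^2 + r2^2 - 2*r1*r2*cos(t2-t1))
d = sqrt(7^2 + 4^2 - 2*7*4*cos(300-165)) = 10.2273

10.2273


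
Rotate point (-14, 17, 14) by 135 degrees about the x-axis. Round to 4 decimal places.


x' = -14
y' = 17*cos(135) - 14*sin(135) = -21.9203
z' = 17*sin(135) + 14*cos(135) = 2.1213

(-14, -21.9203, 2.1213)


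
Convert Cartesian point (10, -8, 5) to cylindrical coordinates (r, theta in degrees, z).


r = sqrt(10^2 + (-8)^2) = 12.8062
theta = atan2(-8, 10) = 321.3402 deg
z = 5

r = 12.8062, theta = 321.3402 deg, z = 5


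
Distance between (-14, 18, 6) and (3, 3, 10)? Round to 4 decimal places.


d = sqrt((3--14)^2 + (3-18)^2 + (10-6)^2) = 23.0217

23.0217


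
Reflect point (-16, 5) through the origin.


Reflection through origin: (x, y) -> (-x, -y)
(-16, 5) -> (16, -5)

(16, -5)


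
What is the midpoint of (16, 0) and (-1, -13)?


Midpoint = ((16+-1)/2, (0+-13)/2) = (7.5, -6.5)

(7.5, -6.5)


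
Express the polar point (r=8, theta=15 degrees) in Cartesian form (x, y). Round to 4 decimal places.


x = 8 * cos(15) = 7.7274
y = 8 * sin(15) = 2.0706

(7.7274, 2.0706)


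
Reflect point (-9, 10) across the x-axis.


Reflection across x-axis: (x, y) -> (x, -y)
(-9, 10) -> (-9, -10)

(-9, -10)


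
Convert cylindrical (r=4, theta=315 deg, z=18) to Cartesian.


x = 4 * cos(315) = 2.8284
y = 4 * sin(315) = -2.8284
z = 18

(2.8284, -2.8284, 18)


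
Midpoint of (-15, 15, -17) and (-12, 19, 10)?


Midpoint = ((-15+-12)/2, (15+19)/2, (-17+10)/2) = (-13.5, 17, -3.5)

(-13.5, 17, -3.5)


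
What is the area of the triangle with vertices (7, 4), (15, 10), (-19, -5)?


Area = |x1(y2-y3) + x2(y3-y1) + x3(y1-y2)| / 2
= |7*(10--5) + 15*(-5-4) + -19*(4-10)| / 2
= 42

42


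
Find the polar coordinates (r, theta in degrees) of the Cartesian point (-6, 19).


r = sqrt((-6)^2 + 19^2) = 19.9249
theta = atan2(19, -6) = 107.5256 degrees

r = 19.9249, theta = 107.5256 degrees


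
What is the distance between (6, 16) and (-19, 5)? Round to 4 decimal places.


d = sqrt((-19-6)^2 + (5-16)^2) = 27.313

27.313


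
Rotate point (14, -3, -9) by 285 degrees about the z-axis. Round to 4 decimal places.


x' = 14*cos(285) - -3*sin(285) = 0.7257
y' = 14*sin(285) + -3*cos(285) = -14.2994
z' = -9

(0.7257, -14.2994, -9)


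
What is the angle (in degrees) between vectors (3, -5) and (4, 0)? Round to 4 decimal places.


dot = 3*4 + -5*0 = 12
|u| = 5.831, |v| = 4
cos(angle) = 0.5145
angle = 59.0362 degrees

59.0362 degrees


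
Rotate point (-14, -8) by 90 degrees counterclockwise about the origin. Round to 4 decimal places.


x' = -14*cos(90) - -8*sin(90) = 8
y' = -14*sin(90) + -8*cos(90) = -14

(8, -14)


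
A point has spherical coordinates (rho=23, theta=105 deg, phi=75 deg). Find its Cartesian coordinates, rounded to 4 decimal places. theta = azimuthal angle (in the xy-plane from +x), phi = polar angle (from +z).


x = 23 * sin(75) * cos(105) = -5.75
y = 23 * sin(75) * sin(105) = 21.4593
z = 23 * cos(75) = 5.9528

(-5.75, 21.4593, 5.9528)


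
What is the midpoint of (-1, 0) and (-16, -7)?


Midpoint = ((-1+-16)/2, (0+-7)/2) = (-8.5, -3.5)

(-8.5, -3.5)


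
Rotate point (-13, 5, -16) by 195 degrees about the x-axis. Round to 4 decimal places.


x' = -13
y' = 5*cos(195) - -16*sin(195) = -8.9707
z' = 5*sin(195) + -16*cos(195) = 14.1607

(-13, -8.9707, 14.1607)


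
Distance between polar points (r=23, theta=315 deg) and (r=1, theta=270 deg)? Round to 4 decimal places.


d = sqrt(r1^2 + r2^2 - 2*r1*r2*cos(t2-t1))
d = sqrt(23^2 + 1^2 - 2*23*1*cos(270-315)) = 22.3041

22.3041


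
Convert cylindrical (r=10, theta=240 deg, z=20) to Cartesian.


x = 10 * cos(240) = -5
y = 10 * sin(240) = -8.6603
z = 20

(-5, -8.6603, 20)


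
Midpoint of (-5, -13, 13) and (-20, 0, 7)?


Midpoint = ((-5+-20)/2, (-13+0)/2, (13+7)/2) = (-12.5, -6.5, 10)

(-12.5, -6.5, 10)


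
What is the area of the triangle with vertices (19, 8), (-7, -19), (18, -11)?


Area = |x1(y2-y3) + x2(y3-y1) + x3(y1-y2)| / 2
= |19*(-19--11) + -7*(-11-8) + 18*(8--19)| / 2
= 233.5

233.5


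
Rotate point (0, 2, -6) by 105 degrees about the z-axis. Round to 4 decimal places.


x' = 0*cos(105) - 2*sin(105) = -1.9319
y' = 0*sin(105) + 2*cos(105) = -0.5176
z' = -6

(-1.9319, -0.5176, -6)


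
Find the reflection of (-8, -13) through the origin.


Reflection through origin: (x, y) -> (-x, -y)
(-8, -13) -> (8, 13)

(8, 13)


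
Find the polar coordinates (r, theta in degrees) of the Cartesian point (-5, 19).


r = sqrt((-5)^2 + 19^2) = 19.6469
theta = atan2(19, -5) = 104.7436 degrees

r = 19.6469, theta = 104.7436 degrees


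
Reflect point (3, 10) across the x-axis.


Reflection across x-axis: (x, y) -> (x, -y)
(3, 10) -> (3, -10)

(3, -10)


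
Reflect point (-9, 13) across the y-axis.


Reflection across y-axis: (x, y) -> (-x, y)
(-9, 13) -> (9, 13)

(9, 13)


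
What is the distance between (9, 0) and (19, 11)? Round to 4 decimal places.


d = sqrt((19-9)^2 + (11-0)^2) = 14.8661

14.8661


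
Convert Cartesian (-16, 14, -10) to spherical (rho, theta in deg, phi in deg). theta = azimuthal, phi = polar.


rho = sqrt((-16)^2 + 14^2 + (-10)^2) = 23.4947
theta = atan2(14, -16) = 138.8141 deg
phi = acos(-10/23.4947) = 115.1904 deg

rho = 23.4947, theta = 138.8141 deg, phi = 115.1904 deg


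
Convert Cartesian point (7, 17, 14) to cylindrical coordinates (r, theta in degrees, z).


r = sqrt(7^2 + 17^2) = 18.3848
theta = atan2(17, 7) = 67.6199 deg
z = 14

r = 18.3848, theta = 67.6199 deg, z = 14


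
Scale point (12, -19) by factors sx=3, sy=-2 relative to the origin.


Scaling: (x*sx, y*sy) = (12*3, -19*-2) = (36, 38)

(36, 38)


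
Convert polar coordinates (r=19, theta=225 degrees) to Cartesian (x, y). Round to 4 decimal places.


x = 19 * cos(225) = -13.435
y = 19 * sin(225) = -13.435

(-13.435, -13.435)


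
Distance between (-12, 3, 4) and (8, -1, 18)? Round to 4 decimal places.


d = sqrt((8--12)^2 + (-1-3)^2 + (18-4)^2) = 24.7386

24.7386


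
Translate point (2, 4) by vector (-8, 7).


Translation: (x+dx, y+dy) = (2+-8, 4+7) = (-6, 11)

(-6, 11)


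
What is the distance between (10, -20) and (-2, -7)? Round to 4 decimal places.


d = sqrt((-2-10)^2 + (-7--20)^2) = 17.6918

17.6918


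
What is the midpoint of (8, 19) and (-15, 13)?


Midpoint = ((8+-15)/2, (19+13)/2) = (-3.5, 16)

(-3.5, 16)


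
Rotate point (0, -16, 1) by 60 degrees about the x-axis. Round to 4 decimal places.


x' = 0
y' = -16*cos(60) - 1*sin(60) = -8.866
z' = -16*sin(60) + 1*cos(60) = -13.3564

(0, -8.866, -13.3564)


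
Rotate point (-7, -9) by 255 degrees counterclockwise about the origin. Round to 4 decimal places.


x' = -7*cos(255) - -9*sin(255) = -6.8816
y' = -7*sin(255) + -9*cos(255) = 9.0909

(-6.8816, 9.0909)


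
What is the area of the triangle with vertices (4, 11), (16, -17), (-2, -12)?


Area = |x1(y2-y3) + x2(y3-y1) + x3(y1-y2)| / 2
= |4*(-17--12) + 16*(-12-11) + -2*(11--17)| / 2
= 222

222


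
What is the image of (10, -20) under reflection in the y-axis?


Reflection across y-axis: (x, y) -> (-x, y)
(10, -20) -> (-10, -20)

(-10, -20)


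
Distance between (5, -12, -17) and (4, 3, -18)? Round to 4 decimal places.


d = sqrt((4-5)^2 + (3--12)^2 + (-18--17)^2) = 15.0665

15.0665


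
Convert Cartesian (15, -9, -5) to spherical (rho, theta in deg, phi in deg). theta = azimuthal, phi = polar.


rho = sqrt(15^2 + (-9)^2 + (-5)^2) = 18.1934
theta = atan2(-9, 15) = 329.0362 deg
phi = acos(-5/18.1934) = 105.9516 deg

rho = 18.1934, theta = 329.0362 deg, phi = 105.9516 deg


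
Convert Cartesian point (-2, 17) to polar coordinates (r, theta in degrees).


r = sqrt((-2)^2 + 17^2) = 17.1172
theta = atan2(17, -2) = 96.7098 degrees

r = 17.1172, theta = 96.7098 degrees


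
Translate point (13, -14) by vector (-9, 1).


Translation: (x+dx, y+dy) = (13+-9, -14+1) = (4, -13)

(4, -13)


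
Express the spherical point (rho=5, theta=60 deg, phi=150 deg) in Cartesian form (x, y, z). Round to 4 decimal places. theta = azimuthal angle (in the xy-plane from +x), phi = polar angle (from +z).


x = 5 * sin(150) * cos(60) = 1.25
y = 5 * sin(150) * sin(60) = 2.1651
z = 5 * cos(150) = -4.3301

(1.25, 2.1651, -4.3301)


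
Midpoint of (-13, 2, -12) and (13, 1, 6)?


Midpoint = ((-13+13)/2, (2+1)/2, (-12+6)/2) = (0, 1.5, -3)

(0, 1.5, -3)


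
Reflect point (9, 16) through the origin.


Reflection through origin: (x, y) -> (-x, -y)
(9, 16) -> (-9, -16)

(-9, -16)


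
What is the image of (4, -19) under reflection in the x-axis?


Reflection across x-axis: (x, y) -> (x, -y)
(4, -19) -> (4, 19)

(4, 19)


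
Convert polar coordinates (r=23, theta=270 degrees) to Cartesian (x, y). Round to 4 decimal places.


x = 23 * cos(270) = 0
y = 23 * sin(270) = -23

(0, -23)


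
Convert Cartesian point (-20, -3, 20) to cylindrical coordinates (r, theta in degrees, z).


r = sqrt((-20)^2 + (-3)^2) = 20.2237
theta = atan2(-3, -20) = 188.5308 deg
z = 20

r = 20.2237, theta = 188.5308 deg, z = 20


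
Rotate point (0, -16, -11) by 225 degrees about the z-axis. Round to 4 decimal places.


x' = 0*cos(225) - -16*sin(225) = -11.3137
y' = 0*sin(225) + -16*cos(225) = 11.3137
z' = -11

(-11.3137, 11.3137, -11)


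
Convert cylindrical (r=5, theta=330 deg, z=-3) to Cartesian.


x = 5 * cos(330) = 4.3301
y = 5 * sin(330) = -2.5
z = -3

(4.3301, -2.5, -3)


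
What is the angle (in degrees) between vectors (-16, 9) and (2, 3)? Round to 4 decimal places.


dot = -16*2 + 9*3 = -5
|u| = 18.3576, |v| = 3.6056
cos(angle) = -0.0755
angle = 94.3323 degrees

94.3323 degrees


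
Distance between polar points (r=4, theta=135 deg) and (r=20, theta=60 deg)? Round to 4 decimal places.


d = sqrt(r1^2 + r2^2 - 2*r1*r2*cos(t2-t1))
d = sqrt(4^2 + 20^2 - 2*4*20*cos(60-135)) = 19.3543

19.3543


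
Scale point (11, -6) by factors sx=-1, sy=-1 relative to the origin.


Scaling: (x*sx, y*sy) = (11*-1, -6*-1) = (-11, 6)

(-11, 6)


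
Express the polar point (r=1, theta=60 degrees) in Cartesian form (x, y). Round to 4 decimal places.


x = 1 * cos(60) = 0.5
y = 1 * sin(60) = 0.866

(0.5, 0.866)


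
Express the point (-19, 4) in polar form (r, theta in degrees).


r = sqrt((-19)^2 + 4^2) = 19.4165
theta = atan2(4, -19) = 168.1113 degrees

r = 19.4165, theta = 168.1113 degrees


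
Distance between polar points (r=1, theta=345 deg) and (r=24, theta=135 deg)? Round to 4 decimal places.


d = sqrt(r1^2 + r2^2 - 2*r1*r2*cos(t2-t1))
d = sqrt(1^2 + 24^2 - 2*1*24*cos(135-345)) = 24.8711

24.8711


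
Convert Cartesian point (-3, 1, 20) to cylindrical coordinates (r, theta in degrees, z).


r = sqrt((-3)^2 + 1^2) = 3.1623
theta = atan2(1, -3) = 161.5651 deg
z = 20

r = 3.1623, theta = 161.5651 deg, z = 20


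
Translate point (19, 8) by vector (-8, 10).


Translation: (x+dx, y+dy) = (19+-8, 8+10) = (11, 18)

(11, 18)


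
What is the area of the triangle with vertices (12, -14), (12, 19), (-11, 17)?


Area = |x1(y2-y3) + x2(y3-y1) + x3(y1-y2)| / 2
= |12*(19-17) + 12*(17--14) + -11*(-14-19)| / 2
= 379.5

379.5


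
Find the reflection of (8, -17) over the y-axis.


Reflection across y-axis: (x, y) -> (-x, y)
(8, -17) -> (-8, -17)

(-8, -17)


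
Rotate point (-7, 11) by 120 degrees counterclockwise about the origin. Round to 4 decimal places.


x' = -7*cos(120) - 11*sin(120) = -6.0263
y' = -7*sin(120) + 11*cos(120) = -11.5622

(-6.0263, -11.5622)


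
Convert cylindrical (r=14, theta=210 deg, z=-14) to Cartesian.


x = 14 * cos(210) = -12.1244
y = 14 * sin(210) = -7
z = -14

(-12.1244, -7, -14)


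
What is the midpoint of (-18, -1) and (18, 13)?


Midpoint = ((-18+18)/2, (-1+13)/2) = (0, 6)

(0, 6)


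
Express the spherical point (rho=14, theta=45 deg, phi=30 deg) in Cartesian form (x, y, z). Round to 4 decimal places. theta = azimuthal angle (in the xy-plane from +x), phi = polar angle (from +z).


x = 14 * sin(30) * cos(45) = 4.9497
y = 14 * sin(30) * sin(45) = 4.9497
z = 14 * cos(30) = 12.1244

(4.9497, 4.9497, 12.1244)


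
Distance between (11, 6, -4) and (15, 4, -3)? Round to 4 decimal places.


d = sqrt((15-11)^2 + (4-6)^2 + (-3--4)^2) = 4.5826

4.5826


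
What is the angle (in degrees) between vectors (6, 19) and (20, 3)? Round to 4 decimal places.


dot = 6*20 + 19*3 = 177
|u| = 19.9249, |v| = 20.2237
cos(angle) = 0.4393
angle = 63.9437 degrees

63.9437 degrees


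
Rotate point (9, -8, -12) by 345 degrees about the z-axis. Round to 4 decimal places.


x' = 9*cos(345) - -8*sin(345) = 6.6228
y' = 9*sin(345) + -8*cos(345) = -10.0568
z' = -12

(6.6228, -10.0568, -12)


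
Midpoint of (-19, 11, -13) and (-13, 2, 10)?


Midpoint = ((-19+-13)/2, (11+2)/2, (-13+10)/2) = (-16, 6.5, -1.5)

(-16, 6.5, -1.5)


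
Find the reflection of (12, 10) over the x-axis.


Reflection across x-axis: (x, y) -> (x, -y)
(12, 10) -> (12, -10)

(12, -10)


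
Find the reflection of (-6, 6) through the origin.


Reflection through origin: (x, y) -> (-x, -y)
(-6, 6) -> (6, -6)

(6, -6)


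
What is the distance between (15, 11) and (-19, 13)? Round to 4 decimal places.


d = sqrt((-19-15)^2 + (13-11)^2) = 34.0588

34.0588


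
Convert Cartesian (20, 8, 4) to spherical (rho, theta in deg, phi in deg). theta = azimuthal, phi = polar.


rho = sqrt(20^2 + 8^2 + 4^2) = 21.9089
theta = atan2(8, 20) = 21.8014 deg
phi = acos(4/21.9089) = 79.4803 deg

rho = 21.9089, theta = 21.8014 deg, phi = 79.4803 deg


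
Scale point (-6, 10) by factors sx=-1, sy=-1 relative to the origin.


Scaling: (x*sx, y*sy) = (-6*-1, 10*-1) = (6, -10)

(6, -10)


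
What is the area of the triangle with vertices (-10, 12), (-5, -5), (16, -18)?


Area = |x1(y2-y3) + x2(y3-y1) + x3(y1-y2)| / 2
= |-10*(-5--18) + -5*(-18-12) + 16*(12--5)| / 2
= 146

146


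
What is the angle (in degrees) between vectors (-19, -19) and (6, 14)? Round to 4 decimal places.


dot = -19*6 + -19*14 = -380
|u| = 26.8701, |v| = 15.2315
cos(angle) = -0.9285
angle = 158.1986 degrees

158.1986 degrees


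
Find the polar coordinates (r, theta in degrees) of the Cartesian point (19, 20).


r = sqrt(19^2 + 20^2) = 27.5862
theta = atan2(20, 19) = 46.4688 degrees

r = 27.5862, theta = 46.4688 degrees


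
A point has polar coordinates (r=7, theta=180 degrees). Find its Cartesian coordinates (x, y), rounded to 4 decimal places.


x = 7 * cos(180) = -7
y = 7 * sin(180) = 0

(-7, 0)


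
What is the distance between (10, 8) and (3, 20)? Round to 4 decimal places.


d = sqrt((3-10)^2 + (20-8)^2) = 13.8924

13.8924


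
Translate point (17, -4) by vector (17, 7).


Translation: (x+dx, y+dy) = (17+17, -4+7) = (34, 3)

(34, 3)


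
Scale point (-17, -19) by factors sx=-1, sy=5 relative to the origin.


Scaling: (x*sx, y*sy) = (-17*-1, -19*5) = (17, -95)

(17, -95)


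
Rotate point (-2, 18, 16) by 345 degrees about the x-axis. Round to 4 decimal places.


x' = -2
y' = 18*cos(345) - 16*sin(345) = 21.5278
z' = 18*sin(345) + 16*cos(345) = 10.7961

(-2, 21.5278, 10.7961)
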